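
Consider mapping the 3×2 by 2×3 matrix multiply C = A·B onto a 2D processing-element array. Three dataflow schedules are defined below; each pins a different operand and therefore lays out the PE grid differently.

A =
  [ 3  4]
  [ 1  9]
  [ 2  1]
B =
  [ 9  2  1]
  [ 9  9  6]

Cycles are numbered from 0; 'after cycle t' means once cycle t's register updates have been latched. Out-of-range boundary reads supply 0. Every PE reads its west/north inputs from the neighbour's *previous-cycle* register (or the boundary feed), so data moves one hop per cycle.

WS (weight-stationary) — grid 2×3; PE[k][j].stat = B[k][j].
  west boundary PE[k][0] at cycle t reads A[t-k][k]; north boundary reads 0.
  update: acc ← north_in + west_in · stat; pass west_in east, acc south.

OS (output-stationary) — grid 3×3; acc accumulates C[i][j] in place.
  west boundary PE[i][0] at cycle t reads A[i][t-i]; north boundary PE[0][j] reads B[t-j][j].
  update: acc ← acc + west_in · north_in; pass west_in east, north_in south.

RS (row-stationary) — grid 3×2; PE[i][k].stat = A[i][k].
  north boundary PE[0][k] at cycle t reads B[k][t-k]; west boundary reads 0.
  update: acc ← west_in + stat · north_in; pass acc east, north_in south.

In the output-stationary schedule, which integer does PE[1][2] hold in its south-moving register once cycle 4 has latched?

OS (3×3). Following PE[1][2] plus its west/north inputs:
  0: (0,2).acc=0  regs=<0,0>
  0: (1,1).acc=0  regs=<0,0>
  0: (1,2).acc=0  regs=<0,0>
  1: (0,2).acc=0  regs=<0,0>
  1: (1,1).acc=0  regs=<0,0>
  1: (1,2).acc=0  regs=<0,0>
  2: (0,2).acc=3  regs=<3,1>
  2: (1,1).acc=2  regs=<1,2>
  2: (1,2).acc=0  regs=<0,0>
  3: (0,2).acc=27  regs=<4,6>
  3: (1,1).acc=83  regs=<9,9>
  3: (1,2).acc=1  regs=<1,1>
  4: (0,2).acc=27  regs=<0,0>
  4: (1,1).acc=83  regs=<0,0>
  4: (1,2).acc=55  regs=<9,6>

register = 6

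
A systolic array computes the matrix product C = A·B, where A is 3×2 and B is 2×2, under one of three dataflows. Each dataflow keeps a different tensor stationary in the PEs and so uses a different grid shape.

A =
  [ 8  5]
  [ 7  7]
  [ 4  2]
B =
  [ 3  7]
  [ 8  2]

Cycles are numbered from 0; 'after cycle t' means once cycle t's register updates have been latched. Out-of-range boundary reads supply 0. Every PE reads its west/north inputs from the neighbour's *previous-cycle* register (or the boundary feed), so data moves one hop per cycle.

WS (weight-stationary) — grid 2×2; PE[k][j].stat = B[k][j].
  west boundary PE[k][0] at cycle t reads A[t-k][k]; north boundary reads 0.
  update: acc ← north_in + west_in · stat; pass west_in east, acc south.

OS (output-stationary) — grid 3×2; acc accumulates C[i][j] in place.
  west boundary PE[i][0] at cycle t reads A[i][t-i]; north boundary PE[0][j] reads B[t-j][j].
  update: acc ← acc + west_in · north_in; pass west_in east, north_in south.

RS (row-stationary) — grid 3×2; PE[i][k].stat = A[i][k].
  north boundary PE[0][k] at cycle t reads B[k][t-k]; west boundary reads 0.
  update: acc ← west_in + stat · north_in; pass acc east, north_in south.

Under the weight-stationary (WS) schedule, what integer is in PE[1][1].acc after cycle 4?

PE[1][1].acc = 32

WS 2×2: PE[1][1] cycle-by-cycle (with neighbour feeds):
  cycle 0: PE[0][1] → acc 0, east 0, south 0
  cycle 0: PE[1][0] → acc 0, east 0, south 0
  cycle 0: PE[1][1] → acc 0, east 0, south 0
  cycle 1: PE[0][1] → acc 56, east 8, south 56
  cycle 1: PE[1][0] → acc 64, east 5, south 64
  cycle 1: PE[1][1] → acc 0, east 0, south 0
  cycle 2: PE[0][1] → acc 49, east 7, south 49
  cycle 2: PE[1][0] → acc 77, east 7, south 77
  cycle 2: PE[1][1] → acc 66, east 5, south 66
  cycle 3: PE[0][1] → acc 28, east 4, south 28
  cycle 3: PE[1][0] → acc 28, east 2, south 28
  cycle 3: PE[1][1] → acc 63, east 7, south 63
  cycle 4: PE[0][1] → acc 0, east 0, south 0
  cycle 4: PE[1][0] → acc 0, east 0, south 0
  cycle 4: PE[1][1] → acc 32, east 2, south 32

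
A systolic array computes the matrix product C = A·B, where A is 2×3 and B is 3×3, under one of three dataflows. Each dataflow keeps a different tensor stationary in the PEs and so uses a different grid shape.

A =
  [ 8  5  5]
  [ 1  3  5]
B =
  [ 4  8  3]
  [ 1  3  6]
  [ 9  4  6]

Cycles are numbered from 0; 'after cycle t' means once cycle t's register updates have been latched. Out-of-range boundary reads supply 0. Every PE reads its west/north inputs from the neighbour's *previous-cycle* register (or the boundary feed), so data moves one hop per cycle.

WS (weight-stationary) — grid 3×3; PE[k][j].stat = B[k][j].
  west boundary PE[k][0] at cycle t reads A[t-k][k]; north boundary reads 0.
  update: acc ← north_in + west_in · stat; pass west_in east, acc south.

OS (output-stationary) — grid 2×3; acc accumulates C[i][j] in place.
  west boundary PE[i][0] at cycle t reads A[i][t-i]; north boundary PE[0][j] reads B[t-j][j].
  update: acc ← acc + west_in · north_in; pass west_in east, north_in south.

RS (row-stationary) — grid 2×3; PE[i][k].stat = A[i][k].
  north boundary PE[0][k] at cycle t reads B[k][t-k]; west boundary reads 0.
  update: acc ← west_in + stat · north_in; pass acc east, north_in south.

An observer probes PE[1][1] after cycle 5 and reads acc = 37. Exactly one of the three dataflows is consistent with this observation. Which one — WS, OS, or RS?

WS [3×3] PE[1][1] across cycles:
  cycle 0: PE[1][1] → acc 0, east 0, south 0
  cycle 1: PE[1][1] → acc 0, east 0, south 0
  cycle 2: PE[1][1] → acc 79, east 5, south 79
  cycle 3: PE[1][1] → acc 17, east 3, south 17
  cycle 4: PE[1][1] → acc 0, east 0, south 0
  cycle 5: PE[1][1] → acc 0, east 0, south 0
OS [2×3] PE[1][1] across cycles:
  cycle 0: PE[1][1] → acc 0, east 0, south 0
  cycle 1: PE[1][1] → acc 0, east 0, south 0
  cycle 2: PE[1][1] → acc 8, east 1, south 8
  cycle 3: PE[1][1] → acc 17, east 3, south 3
  cycle 4: PE[1][1] → acc 37, east 5, south 4
  cycle 5: PE[1][1] → acc 37, east 0, south 0
RS [2×3] PE[1][1] across cycles:
  cycle 0: PE[1][1] → acc 0, east 0, south 0
  cycle 1: PE[1][1] → acc 0, east 0, south 0
  cycle 2: PE[1][1] → acc 7, east 7, south 1
  cycle 3: PE[1][1] → acc 17, east 17, south 3
  cycle 4: PE[1][1] → acc 21, east 21, south 6
  cycle 5: PE[1][1] → acc 0, east 0, south 0

dataflow = OS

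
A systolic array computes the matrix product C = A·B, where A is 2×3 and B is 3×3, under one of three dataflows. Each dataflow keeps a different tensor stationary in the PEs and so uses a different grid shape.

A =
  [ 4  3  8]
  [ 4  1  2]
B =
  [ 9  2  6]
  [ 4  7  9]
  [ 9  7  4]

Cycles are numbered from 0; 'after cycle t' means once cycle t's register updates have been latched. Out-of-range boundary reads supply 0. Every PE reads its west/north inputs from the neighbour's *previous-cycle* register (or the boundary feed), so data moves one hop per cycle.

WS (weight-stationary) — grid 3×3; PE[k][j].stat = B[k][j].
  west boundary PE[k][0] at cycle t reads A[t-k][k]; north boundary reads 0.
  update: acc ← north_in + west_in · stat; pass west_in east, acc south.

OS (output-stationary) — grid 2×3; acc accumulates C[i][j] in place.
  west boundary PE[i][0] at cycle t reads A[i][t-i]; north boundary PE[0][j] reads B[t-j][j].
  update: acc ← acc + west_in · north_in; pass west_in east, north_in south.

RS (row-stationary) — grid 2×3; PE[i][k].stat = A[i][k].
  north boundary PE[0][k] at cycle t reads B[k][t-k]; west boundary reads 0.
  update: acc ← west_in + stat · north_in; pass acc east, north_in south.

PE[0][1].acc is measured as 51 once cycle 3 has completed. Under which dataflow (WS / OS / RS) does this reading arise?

dataflow = RS

— WS: 3×3; PE[0][1] trace:
  t=0 PE[0][1]: acc=0 h=0 v=0
  t=1 PE[0][1]: acc=8 h=4 v=8
  t=2 PE[0][1]: acc=8 h=4 v=8
  t=3 PE[0][1]: acc=0 h=0 v=0
— OS: 2×3; PE[0][1] trace:
  t=0 PE[0][1]: acc=0 h=0 v=0
  t=1 PE[0][1]: acc=8 h=4 v=2
  t=2 PE[0][1]: acc=29 h=3 v=7
  t=3 PE[0][1]: acc=85 h=8 v=7
— RS: 2×3; PE[0][1] trace:
  t=0 PE[0][1]: acc=0 h=0 v=0
  t=1 PE[0][1]: acc=48 h=48 v=4
  t=2 PE[0][1]: acc=29 h=29 v=7
  t=3 PE[0][1]: acc=51 h=51 v=9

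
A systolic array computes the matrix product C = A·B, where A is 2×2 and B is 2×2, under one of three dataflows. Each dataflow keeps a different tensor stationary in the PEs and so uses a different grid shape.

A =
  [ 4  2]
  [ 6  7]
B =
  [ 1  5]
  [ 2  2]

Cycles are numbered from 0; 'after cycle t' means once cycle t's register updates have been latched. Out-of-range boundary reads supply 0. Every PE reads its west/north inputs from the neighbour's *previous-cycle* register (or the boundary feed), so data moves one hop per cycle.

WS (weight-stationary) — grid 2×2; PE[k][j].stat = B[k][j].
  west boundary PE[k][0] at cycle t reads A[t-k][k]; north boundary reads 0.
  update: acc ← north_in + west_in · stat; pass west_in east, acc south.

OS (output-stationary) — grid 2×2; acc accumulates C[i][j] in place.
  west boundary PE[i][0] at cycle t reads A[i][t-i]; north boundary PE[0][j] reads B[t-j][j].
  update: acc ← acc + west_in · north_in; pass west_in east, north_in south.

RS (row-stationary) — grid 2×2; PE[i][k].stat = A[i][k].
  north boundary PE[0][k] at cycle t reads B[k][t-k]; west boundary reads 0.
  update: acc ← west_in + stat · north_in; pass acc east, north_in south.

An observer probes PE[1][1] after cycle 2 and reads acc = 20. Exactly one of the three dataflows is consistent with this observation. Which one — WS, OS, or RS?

— WS: 2×2; PE[1][1] trace:
  after 0 — PE[1][1] acc=0, pass-E 0, pass-S 0
  after 1 — PE[1][1] acc=0, pass-E 0, pass-S 0
  after 2 — PE[1][1] acc=24, pass-E 2, pass-S 24
— OS: 2×2; PE[1][1] trace:
  after 0 — PE[1][1] acc=0, pass-E 0, pass-S 0
  after 1 — PE[1][1] acc=0, pass-E 0, pass-S 0
  after 2 — PE[1][1] acc=30, pass-E 6, pass-S 5
— RS: 2×2; PE[1][1] trace:
  after 0 — PE[1][1] acc=0, pass-E 0, pass-S 0
  after 1 — PE[1][1] acc=0, pass-E 0, pass-S 0
  after 2 — PE[1][1] acc=20, pass-E 20, pass-S 2

dataflow = RS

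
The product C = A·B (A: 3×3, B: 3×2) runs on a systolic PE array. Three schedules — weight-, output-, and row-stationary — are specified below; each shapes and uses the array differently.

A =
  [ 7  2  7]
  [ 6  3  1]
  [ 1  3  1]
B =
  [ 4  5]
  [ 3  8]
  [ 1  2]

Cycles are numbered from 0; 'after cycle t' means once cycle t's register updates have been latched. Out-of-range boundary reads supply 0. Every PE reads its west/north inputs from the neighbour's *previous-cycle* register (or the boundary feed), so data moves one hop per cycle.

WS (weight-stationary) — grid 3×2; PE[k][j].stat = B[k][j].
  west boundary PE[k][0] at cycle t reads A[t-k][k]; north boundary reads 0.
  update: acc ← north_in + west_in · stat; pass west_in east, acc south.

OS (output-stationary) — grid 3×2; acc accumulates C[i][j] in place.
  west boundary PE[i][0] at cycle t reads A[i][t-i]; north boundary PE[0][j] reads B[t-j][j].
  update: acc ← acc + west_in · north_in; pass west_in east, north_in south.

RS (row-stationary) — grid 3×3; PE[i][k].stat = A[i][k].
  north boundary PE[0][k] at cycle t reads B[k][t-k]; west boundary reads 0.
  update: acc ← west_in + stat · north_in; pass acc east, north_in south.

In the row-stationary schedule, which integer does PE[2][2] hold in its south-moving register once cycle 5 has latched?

RS on a 3×3 grid — tracing PE[2][2] and its feeders:
  @0  [1,2]  acc 0  |  →0  ↓0
  @0  [2,1]  acc 0  |  →0  ↓0
  @0  [2,2]  acc 0  |  →0  ↓0
  @1  [1,2]  acc 0  |  →0  ↓0
  @1  [2,1]  acc 0  |  →0  ↓0
  @1  [2,2]  acc 0  |  →0  ↓0
  @2  [1,2]  acc 0  |  →0  ↓0
  @2  [2,1]  acc 0  |  →0  ↓0
  @2  [2,2]  acc 0  |  →0  ↓0
  @3  [1,2]  acc 34  |  →34  ↓1
  @3  [2,1]  acc 13  |  →13  ↓3
  @3  [2,2]  acc 0  |  →0  ↓0
  @4  [1,2]  acc 56  |  →56  ↓2
  @4  [2,1]  acc 29  |  →29  ↓8
  @4  [2,2]  acc 14  |  →14  ↓1
  @5  [1,2]  acc 0  |  →0  ↓0
  @5  [2,1]  acc 0  |  →0  ↓0
  @5  [2,2]  acc 31  |  →31  ↓2

register = 2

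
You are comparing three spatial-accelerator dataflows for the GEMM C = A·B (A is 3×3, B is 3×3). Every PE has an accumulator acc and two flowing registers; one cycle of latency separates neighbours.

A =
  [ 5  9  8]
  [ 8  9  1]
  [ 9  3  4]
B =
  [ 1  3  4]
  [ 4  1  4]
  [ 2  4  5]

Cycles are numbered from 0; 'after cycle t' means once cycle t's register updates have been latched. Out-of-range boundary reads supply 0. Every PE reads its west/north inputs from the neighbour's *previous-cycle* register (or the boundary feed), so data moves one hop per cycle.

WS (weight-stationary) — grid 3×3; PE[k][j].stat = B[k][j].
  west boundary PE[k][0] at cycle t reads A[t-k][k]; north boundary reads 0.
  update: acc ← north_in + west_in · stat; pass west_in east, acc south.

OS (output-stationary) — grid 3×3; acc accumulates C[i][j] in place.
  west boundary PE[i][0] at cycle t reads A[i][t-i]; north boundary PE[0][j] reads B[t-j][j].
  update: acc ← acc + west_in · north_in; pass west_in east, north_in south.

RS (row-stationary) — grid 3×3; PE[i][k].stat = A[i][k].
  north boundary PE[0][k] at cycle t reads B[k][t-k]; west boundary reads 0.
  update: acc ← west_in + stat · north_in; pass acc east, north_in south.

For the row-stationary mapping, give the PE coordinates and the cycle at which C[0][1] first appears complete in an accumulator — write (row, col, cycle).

Under RS, C[0][1] lands at PE[0][2]:
  step 0 · PE0,2: acc=0; fwd→0 fwd↓0
  step 1 · PE0,2: acc=0; fwd→0 fwd↓0
  step 2 · PE0,2: acc=57; fwd→57 fwd↓2
  step 3 · PE0,2: acc=56; fwd→56 fwd↓4

(row, col, cycle) = (0, 2, 3)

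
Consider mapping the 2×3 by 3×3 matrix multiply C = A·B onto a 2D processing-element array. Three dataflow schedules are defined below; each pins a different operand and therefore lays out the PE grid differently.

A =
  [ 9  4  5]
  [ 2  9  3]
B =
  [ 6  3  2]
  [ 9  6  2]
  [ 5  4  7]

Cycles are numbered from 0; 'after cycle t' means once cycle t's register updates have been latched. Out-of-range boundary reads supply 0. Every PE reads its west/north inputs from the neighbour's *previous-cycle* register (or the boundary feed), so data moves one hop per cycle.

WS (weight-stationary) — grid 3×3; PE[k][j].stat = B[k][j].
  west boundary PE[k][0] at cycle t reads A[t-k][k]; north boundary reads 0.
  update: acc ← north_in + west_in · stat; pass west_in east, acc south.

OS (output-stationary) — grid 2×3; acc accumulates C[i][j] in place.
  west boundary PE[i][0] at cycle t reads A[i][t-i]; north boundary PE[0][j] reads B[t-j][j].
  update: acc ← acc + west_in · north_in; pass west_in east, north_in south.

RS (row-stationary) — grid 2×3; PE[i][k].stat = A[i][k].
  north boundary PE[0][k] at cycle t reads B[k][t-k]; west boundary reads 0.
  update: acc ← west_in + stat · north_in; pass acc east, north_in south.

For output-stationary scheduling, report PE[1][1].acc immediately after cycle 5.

PE[1][1].acc = 72

OS on a 2×3 grid — tracing PE[1][1] and its feeders:
  step 0 · PE0,1: acc=0; fwd→0 fwd↓0
  step 0 · PE1,0: acc=0; fwd→0 fwd↓0
  step 0 · PE1,1: acc=0; fwd→0 fwd↓0
  step 1 · PE0,1: acc=27; fwd→9 fwd↓3
  step 1 · PE1,0: acc=12; fwd→2 fwd↓6
  step 1 · PE1,1: acc=0; fwd→0 fwd↓0
  step 2 · PE0,1: acc=51; fwd→4 fwd↓6
  step 2 · PE1,0: acc=93; fwd→9 fwd↓9
  step 2 · PE1,1: acc=6; fwd→2 fwd↓3
  step 3 · PE0,1: acc=71; fwd→5 fwd↓4
  step 3 · PE1,0: acc=108; fwd→3 fwd↓5
  step 3 · PE1,1: acc=60; fwd→9 fwd↓6
  step 4 · PE0,1: acc=71; fwd→0 fwd↓0
  step 4 · PE1,0: acc=108; fwd→0 fwd↓0
  step 4 · PE1,1: acc=72; fwd→3 fwd↓4
  step 5 · PE0,1: acc=71; fwd→0 fwd↓0
  step 5 · PE1,0: acc=108; fwd→0 fwd↓0
  step 5 · PE1,1: acc=72; fwd→0 fwd↓0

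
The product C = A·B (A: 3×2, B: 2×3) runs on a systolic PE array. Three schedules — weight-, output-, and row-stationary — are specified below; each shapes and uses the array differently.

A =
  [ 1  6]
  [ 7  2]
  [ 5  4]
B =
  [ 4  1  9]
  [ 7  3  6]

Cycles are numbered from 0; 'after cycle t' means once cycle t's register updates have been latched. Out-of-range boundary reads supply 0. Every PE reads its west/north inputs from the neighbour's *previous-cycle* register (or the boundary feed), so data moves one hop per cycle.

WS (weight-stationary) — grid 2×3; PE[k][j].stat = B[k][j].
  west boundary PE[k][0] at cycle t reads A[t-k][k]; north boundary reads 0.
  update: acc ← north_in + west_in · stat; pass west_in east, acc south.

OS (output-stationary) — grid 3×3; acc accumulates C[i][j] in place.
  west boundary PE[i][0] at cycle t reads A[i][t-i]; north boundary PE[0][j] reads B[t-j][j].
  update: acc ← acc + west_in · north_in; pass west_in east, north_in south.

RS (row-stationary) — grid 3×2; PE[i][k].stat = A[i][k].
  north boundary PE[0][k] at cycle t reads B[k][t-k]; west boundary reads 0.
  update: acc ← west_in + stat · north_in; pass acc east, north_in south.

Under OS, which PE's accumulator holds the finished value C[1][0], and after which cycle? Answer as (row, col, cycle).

OS — PE[1][0] is where C[1][0] collects:
  [0] (1,0) acc=0 (h:0 v:0)
  [1] (1,0) acc=28 (h:7 v:4)
  [2] (1,0) acc=42 (h:2 v:7)

(row, col, cycle) = (1, 0, 2)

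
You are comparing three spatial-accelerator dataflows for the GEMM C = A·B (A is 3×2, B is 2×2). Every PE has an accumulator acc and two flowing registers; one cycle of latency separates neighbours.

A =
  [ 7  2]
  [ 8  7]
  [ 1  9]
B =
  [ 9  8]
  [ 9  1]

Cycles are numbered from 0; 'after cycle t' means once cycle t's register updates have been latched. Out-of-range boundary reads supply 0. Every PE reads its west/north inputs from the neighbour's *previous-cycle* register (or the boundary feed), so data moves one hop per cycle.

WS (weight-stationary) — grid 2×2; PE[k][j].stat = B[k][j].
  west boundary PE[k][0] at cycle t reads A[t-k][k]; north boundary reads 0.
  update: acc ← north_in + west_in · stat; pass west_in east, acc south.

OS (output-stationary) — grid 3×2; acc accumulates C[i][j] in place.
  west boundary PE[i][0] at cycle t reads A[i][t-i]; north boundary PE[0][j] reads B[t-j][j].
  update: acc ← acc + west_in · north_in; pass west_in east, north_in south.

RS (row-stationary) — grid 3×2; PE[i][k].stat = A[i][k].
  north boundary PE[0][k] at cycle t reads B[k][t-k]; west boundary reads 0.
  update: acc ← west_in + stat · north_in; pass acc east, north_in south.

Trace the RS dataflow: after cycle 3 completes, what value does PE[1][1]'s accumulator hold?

PE[1][1].acc = 71

RS on a 3×2 grid — tracing PE[1][1] and its feeders:
  cycle 0: PE[0][1] → acc 0, east 0, south 0
  cycle 0: PE[1][0] → acc 0, east 0, south 0
  cycle 0: PE[1][1] → acc 0, east 0, south 0
  cycle 1: PE[0][1] → acc 81, east 81, south 9
  cycle 1: PE[1][0] → acc 72, east 72, south 9
  cycle 1: PE[1][1] → acc 0, east 0, south 0
  cycle 2: PE[0][1] → acc 58, east 58, south 1
  cycle 2: PE[1][0] → acc 64, east 64, south 8
  cycle 2: PE[1][1] → acc 135, east 135, south 9
  cycle 3: PE[0][1] → acc 0, east 0, south 0
  cycle 3: PE[1][0] → acc 0, east 0, south 0
  cycle 3: PE[1][1] → acc 71, east 71, south 1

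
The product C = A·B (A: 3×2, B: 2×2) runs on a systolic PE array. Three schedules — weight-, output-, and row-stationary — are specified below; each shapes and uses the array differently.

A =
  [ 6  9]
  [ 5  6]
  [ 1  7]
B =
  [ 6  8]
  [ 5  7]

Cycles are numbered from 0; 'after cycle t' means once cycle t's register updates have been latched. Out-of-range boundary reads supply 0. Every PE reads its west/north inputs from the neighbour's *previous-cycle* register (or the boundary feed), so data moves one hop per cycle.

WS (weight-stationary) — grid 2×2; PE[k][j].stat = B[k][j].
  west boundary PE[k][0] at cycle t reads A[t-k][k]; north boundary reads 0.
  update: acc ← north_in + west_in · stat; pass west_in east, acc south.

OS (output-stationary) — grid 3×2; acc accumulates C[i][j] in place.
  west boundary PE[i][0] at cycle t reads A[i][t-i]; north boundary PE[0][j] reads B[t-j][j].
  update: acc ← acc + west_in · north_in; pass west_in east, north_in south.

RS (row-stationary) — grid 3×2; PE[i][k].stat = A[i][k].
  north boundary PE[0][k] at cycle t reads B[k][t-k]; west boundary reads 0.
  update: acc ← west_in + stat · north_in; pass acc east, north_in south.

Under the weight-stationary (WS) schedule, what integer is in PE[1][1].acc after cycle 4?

PE[1][1].acc = 57

WS (2×2). Following PE[1][1] plus its west/north inputs:
  t=0 PE[0][1]: acc=0 h=0 v=0
  t=0 PE[1][0]: acc=0 h=0 v=0
  t=0 PE[1][1]: acc=0 h=0 v=0
  t=1 PE[0][1]: acc=48 h=6 v=48
  t=1 PE[1][0]: acc=81 h=9 v=81
  t=1 PE[1][1]: acc=0 h=0 v=0
  t=2 PE[0][1]: acc=40 h=5 v=40
  t=2 PE[1][0]: acc=60 h=6 v=60
  t=2 PE[1][1]: acc=111 h=9 v=111
  t=3 PE[0][1]: acc=8 h=1 v=8
  t=3 PE[1][0]: acc=41 h=7 v=41
  t=3 PE[1][1]: acc=82 h=6 v=82
  t=4 PE[0][1]: acc=0 h=0 v=0
  t=4 PE[1][0]: acc=0 h=0 v=0
  t=4 PE[1][1]: acc=57 h=7 v=57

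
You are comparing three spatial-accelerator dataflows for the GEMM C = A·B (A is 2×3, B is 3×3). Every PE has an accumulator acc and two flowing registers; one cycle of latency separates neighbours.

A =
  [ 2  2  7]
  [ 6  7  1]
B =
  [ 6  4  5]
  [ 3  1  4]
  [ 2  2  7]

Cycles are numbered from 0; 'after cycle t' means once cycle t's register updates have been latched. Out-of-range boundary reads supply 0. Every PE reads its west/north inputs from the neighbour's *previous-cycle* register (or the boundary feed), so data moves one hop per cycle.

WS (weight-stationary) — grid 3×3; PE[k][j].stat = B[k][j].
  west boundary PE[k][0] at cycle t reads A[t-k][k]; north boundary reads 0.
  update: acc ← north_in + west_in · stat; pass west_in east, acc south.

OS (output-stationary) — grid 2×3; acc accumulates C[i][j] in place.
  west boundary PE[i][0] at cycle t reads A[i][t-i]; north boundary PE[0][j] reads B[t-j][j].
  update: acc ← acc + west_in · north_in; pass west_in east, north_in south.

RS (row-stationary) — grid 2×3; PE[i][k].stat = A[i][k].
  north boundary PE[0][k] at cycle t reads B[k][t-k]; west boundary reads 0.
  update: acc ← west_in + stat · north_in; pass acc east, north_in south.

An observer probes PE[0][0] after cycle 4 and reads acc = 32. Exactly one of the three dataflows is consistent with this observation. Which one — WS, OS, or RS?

WS [3×3] PE[0][0] across cycles:
  after 0 — PE[0][0] acc=12, pass-E 2, pass-S 12
  after 1 — PE[0][0] acc=36, pass-E 6, pass-S 36
  after 2 — PE[0][0] acc=0, pass-E 0, pass-S 0
  after 3 — PE[0][0] acc=0, pass-E 0, pass-S 0
  after 4 — PE[0][0] acc=0, pass-E 0, pass-S 0
OS [2×3] PE[0][0] across cycles:
  after 0 — PE[0][0] acc=12, pass-E 2, pass-S 6
  after 1 — PE[0][0] acc=18, pass-E 2, pass-S 3
  after 2 — PE[0][0] acc=32, pass-E 7, pass-S 2
  after 3 — PE[0][0] acc=32, pass-E 0, pass-S 0
  after 4 — PE[0][0] acc=32, pass-E 0, pass-S 0
RS [2×3] PE[0][0] across cycles:
  after 0 — PE[0][0] acc=12, pass-E 12, pass-S 6
  after 1 — PE[0][0] acc=8, pass-E 8, pass-S 4
  after 2 — PE[0][0] acc=10, pass-E 10, pass-S 5
  after 3 — PE[0][0] acc=0, pass-E 0, pass-S 0
  after 4 — PE[0][0] acc=0, pass-E 0, pass-S 0

dataflow = OS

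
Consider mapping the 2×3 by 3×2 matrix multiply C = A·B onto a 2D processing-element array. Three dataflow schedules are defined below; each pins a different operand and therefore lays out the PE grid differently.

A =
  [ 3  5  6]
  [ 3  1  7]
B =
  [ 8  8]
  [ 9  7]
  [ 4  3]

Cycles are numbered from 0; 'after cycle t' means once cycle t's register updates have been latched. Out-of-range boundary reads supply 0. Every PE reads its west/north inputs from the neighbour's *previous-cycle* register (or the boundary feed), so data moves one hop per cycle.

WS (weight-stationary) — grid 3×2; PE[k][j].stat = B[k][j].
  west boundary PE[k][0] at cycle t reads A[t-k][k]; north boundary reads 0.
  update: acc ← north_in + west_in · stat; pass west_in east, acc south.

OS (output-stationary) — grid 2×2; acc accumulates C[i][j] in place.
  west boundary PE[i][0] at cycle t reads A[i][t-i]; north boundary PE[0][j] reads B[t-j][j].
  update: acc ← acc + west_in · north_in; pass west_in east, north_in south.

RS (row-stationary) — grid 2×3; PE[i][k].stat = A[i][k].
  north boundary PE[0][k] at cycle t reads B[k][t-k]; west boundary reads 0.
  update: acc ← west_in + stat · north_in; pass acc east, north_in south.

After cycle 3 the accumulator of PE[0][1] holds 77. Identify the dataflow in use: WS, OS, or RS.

dataflow = OS

— WS: 3×2; PE[0][1] trace:
  0: (0,1).acc=0  regs=<0,0>
  1: (0,1).acc=24  regs=<3,24>
  2: (0,1).acc=24  regs=<3,24>
  3: (0,1).acc=0  regs=<0,0>
— OS: 2×2; PE[0][1] trace:
  0: (0,1).acc=0  regs=<0,0>
  1: (0,1).acc=24  regs=<3,8>
  2: (0,1).acc=59  regs=<5,7>
  3: (0,1).acc=77  regs=<6,3>
— RS: 2×3; PE[0][1] trace:
  0: (0,1).acc=0  regs=<0,0>
  1: (0,1).acc=69  regs=<69,9>
  2: (0,1).acc=59  regs=<59,7>
  3: (0,1).acc=0  regs=<0,0>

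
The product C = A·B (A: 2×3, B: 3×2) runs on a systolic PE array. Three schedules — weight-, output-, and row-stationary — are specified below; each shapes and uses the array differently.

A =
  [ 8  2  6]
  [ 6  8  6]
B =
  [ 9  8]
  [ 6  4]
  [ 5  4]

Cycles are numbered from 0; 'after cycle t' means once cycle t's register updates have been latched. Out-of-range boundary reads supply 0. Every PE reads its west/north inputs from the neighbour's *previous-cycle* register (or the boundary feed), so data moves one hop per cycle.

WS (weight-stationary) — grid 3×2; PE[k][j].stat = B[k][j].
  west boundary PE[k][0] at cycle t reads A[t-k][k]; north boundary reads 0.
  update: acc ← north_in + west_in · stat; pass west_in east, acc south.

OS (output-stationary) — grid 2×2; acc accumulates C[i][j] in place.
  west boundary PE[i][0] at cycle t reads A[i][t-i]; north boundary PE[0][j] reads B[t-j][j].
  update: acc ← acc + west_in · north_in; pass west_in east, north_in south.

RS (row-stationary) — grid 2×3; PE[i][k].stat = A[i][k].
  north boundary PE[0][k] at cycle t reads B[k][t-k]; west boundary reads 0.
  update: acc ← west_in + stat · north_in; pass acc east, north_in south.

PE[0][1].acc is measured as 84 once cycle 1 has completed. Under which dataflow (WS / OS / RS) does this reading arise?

Under WS (3×2), PE[0][1]:
  t=0 PE[0][1]: acc=0 h=0 v=0
  t=1 PE[0][1]: acc=64 h=8 v=64
Under OS (2×2), PE[0][1]:
  t=0 PE[0][1]: acc=0 h=0 v=0
  t=1 PE[0][1]: acc=64 h=8 v=8
Under RS (2×3), PE[0][1]:
  t=0 PE[0][1]: acc=0 h=0 v=0
  t=1 PE[0][1]: acc=84 h=84 v=6

dataflow = RS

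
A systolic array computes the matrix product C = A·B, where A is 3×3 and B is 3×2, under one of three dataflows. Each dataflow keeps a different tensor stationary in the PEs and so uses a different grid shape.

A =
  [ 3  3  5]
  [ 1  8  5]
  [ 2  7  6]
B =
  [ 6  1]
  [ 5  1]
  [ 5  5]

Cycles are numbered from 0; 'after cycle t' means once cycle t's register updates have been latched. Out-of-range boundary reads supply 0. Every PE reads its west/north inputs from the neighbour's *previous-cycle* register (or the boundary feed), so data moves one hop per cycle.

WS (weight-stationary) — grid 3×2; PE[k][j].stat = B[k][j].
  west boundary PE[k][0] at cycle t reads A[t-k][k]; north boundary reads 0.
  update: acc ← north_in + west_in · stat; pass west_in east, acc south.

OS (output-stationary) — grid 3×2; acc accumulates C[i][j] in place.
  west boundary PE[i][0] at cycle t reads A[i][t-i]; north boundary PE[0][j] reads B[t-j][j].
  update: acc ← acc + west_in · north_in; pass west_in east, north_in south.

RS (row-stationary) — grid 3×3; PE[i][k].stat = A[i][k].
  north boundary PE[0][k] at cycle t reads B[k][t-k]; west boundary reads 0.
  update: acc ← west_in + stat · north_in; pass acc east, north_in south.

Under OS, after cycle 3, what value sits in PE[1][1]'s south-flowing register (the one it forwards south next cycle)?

OS (3×2). Following PE[1][1] plus its west/north inputs:
  cycle 0: PE[0][1] → acc 0, east 0, south 0
  cycle 0: PE[1][0] → acc 0, east 0, south 0
  cycle 0: PE[1][1] → acc 0, east 0, south 0
  cycle 1: PE[0][1] → acc 3, east 3, south 1
  cycle 1: PE[1][0] → acc 6, east 1, south 6
  cycle 1: PE[1][1] → acc 0, east 0, south 0
  cycle 2: PE[0][1] → acc 6, east 3, south 1
  cycle 2: PE[1][0] → acc 46, east 8, south 5
  cycle 2: PE[1][1] → acc 1, east 1, south 1
  cycle 3: PE[0][1] → acc 31, east 5, south 5
  cycle 3: PE[1][0] → acc 71, east 5, south 5
  cycle 3: PE[1][1] → acc 9, east 8, south 1

register = 1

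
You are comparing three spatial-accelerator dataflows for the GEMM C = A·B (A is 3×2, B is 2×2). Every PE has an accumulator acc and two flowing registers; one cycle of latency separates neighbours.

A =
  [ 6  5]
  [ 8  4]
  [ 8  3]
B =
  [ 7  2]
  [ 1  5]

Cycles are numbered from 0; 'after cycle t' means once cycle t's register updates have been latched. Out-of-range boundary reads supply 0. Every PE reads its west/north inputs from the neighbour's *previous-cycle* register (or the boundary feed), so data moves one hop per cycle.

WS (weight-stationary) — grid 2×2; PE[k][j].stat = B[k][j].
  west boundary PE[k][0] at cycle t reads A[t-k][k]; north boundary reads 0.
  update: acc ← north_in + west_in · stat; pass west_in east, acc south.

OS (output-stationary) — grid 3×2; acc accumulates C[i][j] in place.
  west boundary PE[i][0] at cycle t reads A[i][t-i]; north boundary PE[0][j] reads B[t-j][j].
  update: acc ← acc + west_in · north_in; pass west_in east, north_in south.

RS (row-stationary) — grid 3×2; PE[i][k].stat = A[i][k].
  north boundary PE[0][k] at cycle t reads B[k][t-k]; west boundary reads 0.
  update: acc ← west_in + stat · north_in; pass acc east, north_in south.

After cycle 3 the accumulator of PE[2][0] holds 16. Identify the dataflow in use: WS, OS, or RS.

WS: PE[2][0] is outside its 2×2 grid.
Under OS (3×2), PE[2][0]:
  cycle 0: PE[2][0] → acc 0, east 0, south 0
  cycle 1: PE[2][0] → acc 0, east 0, south 0
  cycle 2: PE[2][0] → acc 56, east 8, south 7
  cycle 3: PE[2][0] → acc 59, east 3, south 1
Under RS (3×2), PE[2][0]:
  cycle 0: PE[2][0] → acc 0, east 0, south 0
  cycle 1: PE[2][0] → acc 0, east 0, south 0
  cycle 2: PE[2][0] → acc 56, east 56, south 7
  cycle 3: PE[2][0] → acc 16, east 16, south 2

dataflow = RS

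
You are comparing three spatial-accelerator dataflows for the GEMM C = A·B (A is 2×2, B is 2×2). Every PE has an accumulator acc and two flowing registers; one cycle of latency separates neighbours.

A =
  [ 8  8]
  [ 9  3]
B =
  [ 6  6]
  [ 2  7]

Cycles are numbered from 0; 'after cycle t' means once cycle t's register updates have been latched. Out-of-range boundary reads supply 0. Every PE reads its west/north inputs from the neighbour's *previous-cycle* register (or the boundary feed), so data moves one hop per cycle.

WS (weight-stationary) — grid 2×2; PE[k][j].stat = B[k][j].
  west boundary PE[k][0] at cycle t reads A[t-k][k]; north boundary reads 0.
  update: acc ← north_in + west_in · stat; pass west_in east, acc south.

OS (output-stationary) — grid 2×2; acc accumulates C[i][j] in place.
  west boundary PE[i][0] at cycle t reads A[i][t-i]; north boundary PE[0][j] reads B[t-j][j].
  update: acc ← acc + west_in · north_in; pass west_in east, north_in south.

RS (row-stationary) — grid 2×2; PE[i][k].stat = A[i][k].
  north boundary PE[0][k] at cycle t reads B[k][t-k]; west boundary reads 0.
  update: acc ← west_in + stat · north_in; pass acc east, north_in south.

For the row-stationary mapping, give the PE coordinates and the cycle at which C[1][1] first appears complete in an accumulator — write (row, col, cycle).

RS: C[1][1] accumulates in PE[1][1]:
  c0 r1c1: 0 / 0 / 0
  c1 r1c1: 0 / 0 / 0
  c2 r1c1: 60 / 60 / 2
  c3 r1c1: 75 / 75 / 7

(row, col, cycle) = (1, 1, 3)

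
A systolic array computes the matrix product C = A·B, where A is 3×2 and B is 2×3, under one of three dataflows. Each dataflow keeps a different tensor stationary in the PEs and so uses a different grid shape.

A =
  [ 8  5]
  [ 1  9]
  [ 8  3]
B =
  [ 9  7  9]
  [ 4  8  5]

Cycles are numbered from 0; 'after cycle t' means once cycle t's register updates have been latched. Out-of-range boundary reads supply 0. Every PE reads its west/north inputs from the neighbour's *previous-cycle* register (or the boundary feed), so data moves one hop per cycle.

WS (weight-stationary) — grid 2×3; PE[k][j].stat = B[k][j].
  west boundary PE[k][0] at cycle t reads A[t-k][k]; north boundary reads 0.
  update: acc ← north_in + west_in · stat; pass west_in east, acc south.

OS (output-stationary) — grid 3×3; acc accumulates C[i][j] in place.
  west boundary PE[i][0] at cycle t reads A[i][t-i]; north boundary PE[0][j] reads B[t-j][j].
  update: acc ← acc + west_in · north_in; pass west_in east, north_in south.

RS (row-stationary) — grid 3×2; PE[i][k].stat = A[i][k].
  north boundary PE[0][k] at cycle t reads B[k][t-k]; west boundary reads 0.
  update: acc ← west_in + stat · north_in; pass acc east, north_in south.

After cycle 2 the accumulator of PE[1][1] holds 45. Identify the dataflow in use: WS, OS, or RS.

Under WS (2×3), PE[1][1]:
  c0 r1c1: 0 / 0 / 0
  c1 r1c1: 0 / 0 / 0
  c2 r1c1: 96 / 5 / 96
Under OS (3×3), PE[1][1]:
  c0 r1c1: 0 / 0 / 0
  c1 r1c1: 0 / 0 / 0
  c2 r1c1: 7 / 1 / 7
Under RS (3×2), PE[1][1]:
  c0 r1c1: 0 / 0 / 0
  c1 r1c1: 0 / 0 / 0
  c2 r1c1: 45 / 45 / 4

dataflow = RS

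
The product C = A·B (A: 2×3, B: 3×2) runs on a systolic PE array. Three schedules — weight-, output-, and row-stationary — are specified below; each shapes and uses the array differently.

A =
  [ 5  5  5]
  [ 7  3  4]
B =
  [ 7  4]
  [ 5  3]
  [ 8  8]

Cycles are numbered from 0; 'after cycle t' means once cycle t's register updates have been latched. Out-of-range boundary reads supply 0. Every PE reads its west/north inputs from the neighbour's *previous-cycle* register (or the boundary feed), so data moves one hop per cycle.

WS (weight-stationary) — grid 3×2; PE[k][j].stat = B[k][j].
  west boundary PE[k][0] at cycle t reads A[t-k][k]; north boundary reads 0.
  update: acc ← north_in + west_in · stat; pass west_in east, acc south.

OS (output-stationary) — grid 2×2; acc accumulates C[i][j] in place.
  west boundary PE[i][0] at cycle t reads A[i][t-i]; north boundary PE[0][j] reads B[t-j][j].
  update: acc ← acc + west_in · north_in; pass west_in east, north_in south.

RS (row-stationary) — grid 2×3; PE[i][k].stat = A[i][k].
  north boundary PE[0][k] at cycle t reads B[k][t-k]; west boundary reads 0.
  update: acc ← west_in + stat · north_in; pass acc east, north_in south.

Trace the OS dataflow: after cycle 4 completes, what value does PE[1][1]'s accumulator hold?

PE[1][1].acc = 69

Tracing OS — 2×2 array, target PE[1][1]:
  cycle 0: PE[0][1] → acc 0, east 0, south 0
  cycle 0: PE[1][0] → acc 0, east 0, south 0
  cycle 0: PE[1][1] → acc 0, east 0, south 0
  cycle 1: PE[0][1] → acc 20, east 5, south 4
  cycle 1: PE[1][0] → acc 49, east 7, south 7
  cycle 1: PE[1][1] → acc 0, east 0, south 0
  cycle 2: PE[0][1] → acc 35, east 5, south 3
  cycle 2: PE[1][0] → acc 64, east 3, south 5
  cycle 2: PE[1][1] → acc 28, east 7, south 4
  cycle 3: PE[0][1] → acc 75, east 5, south 8
  cycle 3: PE[1][0] → acc 96, east 4, south 8
  cycle 3: PE[1][1] → acc 37, east 3, south 3
  cycle 4: PE[0][1] → acc 75, east 0, south 0
  cycle 4: PE[1][0] → acc 96, east 0, south 0
  cycle 4: PE[1][1] → acc 69, east 4, south 8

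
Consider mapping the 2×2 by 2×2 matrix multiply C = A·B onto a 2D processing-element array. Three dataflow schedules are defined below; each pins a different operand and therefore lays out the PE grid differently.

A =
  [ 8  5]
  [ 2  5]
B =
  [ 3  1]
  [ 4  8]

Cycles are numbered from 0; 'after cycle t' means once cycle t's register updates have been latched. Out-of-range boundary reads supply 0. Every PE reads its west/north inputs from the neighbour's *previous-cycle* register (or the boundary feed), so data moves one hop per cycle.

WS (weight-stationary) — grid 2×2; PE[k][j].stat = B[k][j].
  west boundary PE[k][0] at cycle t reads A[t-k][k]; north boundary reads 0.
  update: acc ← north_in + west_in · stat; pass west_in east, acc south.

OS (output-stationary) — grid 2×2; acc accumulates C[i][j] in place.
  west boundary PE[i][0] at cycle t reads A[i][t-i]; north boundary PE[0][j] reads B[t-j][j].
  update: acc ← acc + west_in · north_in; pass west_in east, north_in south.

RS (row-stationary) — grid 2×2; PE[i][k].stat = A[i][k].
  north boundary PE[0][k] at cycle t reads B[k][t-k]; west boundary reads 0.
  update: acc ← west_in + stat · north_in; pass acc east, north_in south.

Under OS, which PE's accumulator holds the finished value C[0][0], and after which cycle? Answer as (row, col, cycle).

OS: C[0][0] accumulates in PE[0][0]:
  step 0 · PE0,0: acc=24; fwd→8 fwd↓3
  step 1 · PE0,0: acc=44; fwd→5 fwd↓4

(row, col, cycle) = (0, 0, 1)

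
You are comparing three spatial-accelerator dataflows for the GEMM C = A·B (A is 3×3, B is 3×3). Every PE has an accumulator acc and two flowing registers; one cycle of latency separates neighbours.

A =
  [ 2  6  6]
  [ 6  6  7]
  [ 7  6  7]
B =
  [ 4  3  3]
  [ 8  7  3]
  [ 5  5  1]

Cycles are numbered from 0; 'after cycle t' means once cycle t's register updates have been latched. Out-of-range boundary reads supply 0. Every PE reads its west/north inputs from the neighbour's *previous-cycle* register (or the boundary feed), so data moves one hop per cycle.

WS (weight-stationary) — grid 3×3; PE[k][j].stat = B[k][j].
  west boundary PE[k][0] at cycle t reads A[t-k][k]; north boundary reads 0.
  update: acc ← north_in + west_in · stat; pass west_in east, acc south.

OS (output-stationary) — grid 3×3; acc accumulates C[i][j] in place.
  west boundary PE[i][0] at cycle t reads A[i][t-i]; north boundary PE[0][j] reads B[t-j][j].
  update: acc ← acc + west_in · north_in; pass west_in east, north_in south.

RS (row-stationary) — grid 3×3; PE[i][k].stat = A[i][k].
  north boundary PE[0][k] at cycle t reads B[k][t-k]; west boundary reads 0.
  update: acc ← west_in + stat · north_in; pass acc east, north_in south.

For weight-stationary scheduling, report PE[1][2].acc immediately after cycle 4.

PE[1][2].acc = 36

WS (3×3). Following PE[1][2] plus its west/north inputs:
  [0] (0,2) acc=0 (h:0 v:0)
  [0] (1,1) acc=0 (h:0 v:0)
  [0] (1,2) acc=0 (h:0 v:0)
  [1] (0,2) acc=0 (h:0 v:0)
  [1] (1,1) acc=0 (h:0 v:0)
  [1] (1,2) acc=0 (h:0 v:0)
  [2] (0,2) acc=6 (h:2 v:6)
  [2] (1,1) acc=48 (h:6 v:48)
  [2] (1,2) acc=0 (h:0 v:0)
  [3] (0,2) acc=18 (h:6 v:18)
  [3] (1,1) acc=60 (h:6 v:60)
  [3] (1,2) acc=24 (h:6 v:24)
  [4] (0,2) acc=21 (h:7 v:21)
  [4] (1,1) acc=63 (h:6 v:63)
  [4] (1,2) acc=36 (h:6 v:36)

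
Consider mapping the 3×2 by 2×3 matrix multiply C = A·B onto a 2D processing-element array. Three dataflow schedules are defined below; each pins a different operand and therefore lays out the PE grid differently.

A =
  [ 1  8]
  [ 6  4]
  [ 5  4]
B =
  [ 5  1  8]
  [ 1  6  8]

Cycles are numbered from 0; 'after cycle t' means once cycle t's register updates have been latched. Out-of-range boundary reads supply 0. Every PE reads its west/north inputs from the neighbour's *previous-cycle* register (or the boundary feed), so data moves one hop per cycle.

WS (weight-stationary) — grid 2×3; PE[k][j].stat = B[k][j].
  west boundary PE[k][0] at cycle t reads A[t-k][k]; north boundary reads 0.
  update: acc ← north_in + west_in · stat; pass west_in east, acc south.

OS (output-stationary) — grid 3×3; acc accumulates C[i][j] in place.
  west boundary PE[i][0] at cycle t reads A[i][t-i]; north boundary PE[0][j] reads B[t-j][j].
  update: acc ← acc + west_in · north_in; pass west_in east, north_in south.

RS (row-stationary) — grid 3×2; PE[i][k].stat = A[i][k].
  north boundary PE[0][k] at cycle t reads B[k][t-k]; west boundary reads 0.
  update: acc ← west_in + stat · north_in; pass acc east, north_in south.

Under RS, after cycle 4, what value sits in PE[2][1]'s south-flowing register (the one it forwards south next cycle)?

register = 6

RS on a 3×2 grid — tracing PE[2][1] and its feeders:
  step 0 · PE1,1: acc=0; fwd→0 fwd↓0
  step 0 · PE2,0: acc=0; fwd→0 fwd↓0
  step 0 · PE2,1: acc=0; fwd→0 fwd↓0
  step 1 · PE1,1: acc=0; fwd→0 fwd↓0
  step 1 · PE2,0: acc=0; fwd→0 fwd↓0
  step 1 · PE2,1: acc=0; fwd→0 fwd↓0
  step 2 · PE1,1: acc=34; fwd→34 fwd↓1
  step 2 · PE2,0: acc=25; fwd→25 fwd↓5
  step 2 · PE2,1: acc=0; fwd→0 fwd↓0
  step 3 · PE1,1: acc=30; fwd→30 fwd↓6
  step 3 · PE2,0: acc=5; fwd→5 fwd↓1
  step 3 · PE2,1: acc=29; fwd→29 fwd↓1
  step 4 · PE1,1: acc=80; fwd→80 fwd↓8
  step 4 · PE2,0: acc=40; fwd→40 fwd↓8
  step 4 · PE2,1: acc=29; fwd→29 fwd↓6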